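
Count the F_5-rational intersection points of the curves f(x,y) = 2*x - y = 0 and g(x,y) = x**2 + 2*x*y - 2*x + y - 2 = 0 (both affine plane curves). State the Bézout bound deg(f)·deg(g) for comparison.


Common zeros: ∅; count = 0; Bézout bound = 2.

deg(f) = 1, deg(g) = 2, so Bézout bound = 2.
Scan x ∈ F_5. For each x, list the y ∈ F_5 with f(x, y) ≡ 0 and those with g(x, y) ≡ 0 (mod 5); the common zeros in that column are the intersection.
  x = 0: f ≡ 0 at y ∈ {0}; g ≡ 0 at y ∈ {2}; common: ∅.
  x = 1: f ≡ 0 at y ∈ {2}; g ≡ 0 at y ∈ {1}; common: ∅.
  x = 2: f ≡ 0 at y ∈ {4}; g ≡ 0 at y ∈ ∅; common: ∅.
  x = 3: f ≡ 0 at y ∈ {1}; g ≡ 0 at y ∈ {2}; common: ∅.
  x = 4: f ≡ 0 at y ∈ {3}; g ≡ 0 at y ∈ {1}; common: ∅.
Collecting: common zeros = ∅, so the count is 0.
Comparison with the Bézout bound: 0 ≤ 2 = deg(f)·deg(g), as expected for curves with no common component (the affine F_5-count falls short of the bound because intersections may lie at infinity, over extension fields, or carry multiplicity).


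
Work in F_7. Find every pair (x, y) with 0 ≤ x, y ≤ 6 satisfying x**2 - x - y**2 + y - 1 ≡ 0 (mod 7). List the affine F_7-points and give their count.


Affine F_7-points: {(0, 3), (0, 5), (1, 3), (1, 5), (3, 4), (5, 4)}; count = 6.

For each of the 49 pairs (x, y) ∈ F_7², evaluate f(x, y) mod 7. Record the zeros.
  x = 0: [0↦6, 1↦6, 2↦4, 3↦0, 4↦1, 5↦0, 6↦4]  zeros at y ∈ {3, 5}
  x = 1: [0↦6, 1↦6, 2↦4, 3↦0, 4↦1, 5↦0, 6↦4]  zeros at y ∈ {3, 5}
  x = 2: [0↦1, 1↦1, 2↦6, 3↦2, 4↦3, 5↦2, 6↦6]  zeros at y ∈ ∅
  x = 3: [0↦5, 1↦5, 2↦3, 3↦6, 4↦0, 5↦6, 6↦3]  zeros at y ∈ {4}
  x = 4: [0↦4, 1↦4, 2↦2, 3↦5, 4↦6, 5↦5, 6↦2]  zeros at y ∈ ∅
  x = 5: [0↦5, 1↦5, 2↦3, 3↦6, 4↦0, 5↦6, 6↦3]  zeros at y ∈ {4}
  x = 6: [0↦1, 1↦1, 2↦6, 3↦2, 4↦3, 5↦2, 6↦6]  zeros at y ∈ ∅
Collecting zeros: affine points = {(0, 3), (0, 5), (1, 3), (1, 5), (3, 4), (5, 4)}.
Total count |C(F_7)_aff| = 6.


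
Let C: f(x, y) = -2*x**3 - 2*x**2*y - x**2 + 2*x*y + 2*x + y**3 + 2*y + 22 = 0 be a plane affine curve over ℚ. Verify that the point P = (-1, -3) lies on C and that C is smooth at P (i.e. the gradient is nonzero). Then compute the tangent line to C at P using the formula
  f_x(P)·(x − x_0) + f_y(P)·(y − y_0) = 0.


Tangent line at P: -20*x + 25*y + 55 = 0.

Step 1: f(-1, -3) = 0, so P lies on C.
Step 2: partial derivatives
  f_x(x, y) = -6*x**2 - 4*x*y - 2*x + 2*y + 2, f_y(x, y) = -2*x**2 + 2*x + 3*y**2 + 2.
  f_x(P) = -20, f_y(P) = 25 (gradient nonzero, so P is smooth).
Step 3: tangent line at P: -20·(x − -1) + 25·(y − -3) = 0.
Expanding: -20*x + 25*y + 55 = 0.


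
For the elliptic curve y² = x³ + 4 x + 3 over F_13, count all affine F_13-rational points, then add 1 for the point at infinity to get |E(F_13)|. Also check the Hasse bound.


Affine points = {(0, 4), (0, 9), (3, 4), (3, 9), (6, 3), (6, 10), (7, 6), (7, 7), (8, 1), (8, 12), (9, 1), (9, 12), (10, 4), (10, 9), (11, 0)}; affine count = 15; |E(F_13)| = 16.

Discriminant check: Δ ∝ 4a³ + 27b² = 4·4³ + 27·3² = 4·64 + 27·9 ≡ 5 (mod 13). Nonzero ⇒ E is nonsingular.
For each x ∈ F_13, compute rhs = x³ + 4·x + 3 mod 13, then count y ∈ F_13 with y² ≡ rhs.
  x = 0: rhs = 3, matching y values: 4, 9 (2 points).
  x = 1: rhs = 8, matching y values: none (0 points).
  x = 2: rhs = 6, matching y values: none (0 points).
  x = 3: rhs = 3, matching y values: 4, 9 (2 points).
  x = 4: rhs = 5, matching y values: none (0 points).
  x = 5: rhs = 5, matching y values: none (0 points).
  x = 6: rhs = 9, matching y values: 3, 10 (2 points).
  x = 7: rhs = 10, matching y values: 6, 7 (2 points).
  x = 8: rhs = 1, matching y values: 1, 12 (2 points).
  x = 9: rhs = 1, matching y values: 1, 12 (2 points).
  x = 10: rhs = 3, matching y values: 4, 9 (2 points).
  x = 11: rhs = 0, matching y values: 0 (1 points).
  x = 12: rhs = 11, matching y values: none (0 points).
Total affine count: 15.
Full point count |E(F_13)| = 15 + 1 = 16.
Hasse bound: |16 − (13+1)| = |2| = 2 ≤ 2√13 ≈ 7.2111 ✓.


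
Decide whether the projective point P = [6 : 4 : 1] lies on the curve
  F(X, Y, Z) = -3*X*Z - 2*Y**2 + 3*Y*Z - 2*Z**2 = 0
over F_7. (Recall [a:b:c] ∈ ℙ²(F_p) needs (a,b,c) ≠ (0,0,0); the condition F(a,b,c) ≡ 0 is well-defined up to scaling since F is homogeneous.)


F(6,4,1) ≡ 2 (mod 7); P is NOT on the curve.

Evaluate F(6, 4, 1) term-by-term (mod 7).
  -3*X*Z ↦ -3·6·1·1 = -18
  -2*Y**2 ↦ -2·1·16·1 = -32
  3*Y*Z ↦ 3·1·4·1 = 12
  -2*Z**2 ↦ -2·1·1·1 = -2
Sum: F(6, 4, 1) = (-18) + (-32) + (12) + (-2) = -40.
Reducing mod 7: -40 ≡ 2 (mod 7).
Since F(a, b, c) ≡ 2 ≠ 0 (mod 7), P does NOT lie on the curve.


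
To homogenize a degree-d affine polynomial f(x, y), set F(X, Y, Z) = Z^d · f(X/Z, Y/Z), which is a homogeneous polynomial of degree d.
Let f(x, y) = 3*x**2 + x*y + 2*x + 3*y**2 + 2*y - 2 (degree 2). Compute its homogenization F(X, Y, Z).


F(X, Y, Z) = 3*X**2 + X*Y + 2*X*Z + 3*Y**2 + 2*Y*Z - 2*Z**2

deg(f) = 2.
Substitute x = X/Z, y = Y/Z into f, then multiply by Z^2.
  monomial 3·x^2·y^0 ↦ 3·X^2·Y^0·Z^0.
  monomial 1·x^1·y^1 ↦ 1·X^1·Y^1·Z^0.
  monomial 2·x^1·y^0 ↦ 2·X^1·Y^0·Z^1.
  monomial 3·x^0·y^2 ↦ 3·X^0·Y^2·Z^0.
  monomial 2·x^0·y^1 ↦ 2·X^0·Y^1·Z^1.
  monomial -2·x^0·y^0 ↦ -2·X^0·Y^0·Z^2.
Collecting: F(X, Y, Z) = 3*X**2 + X*Y + 2*X*Z + 3*Y**2 + 2*Y*Z - 2*Z**2.


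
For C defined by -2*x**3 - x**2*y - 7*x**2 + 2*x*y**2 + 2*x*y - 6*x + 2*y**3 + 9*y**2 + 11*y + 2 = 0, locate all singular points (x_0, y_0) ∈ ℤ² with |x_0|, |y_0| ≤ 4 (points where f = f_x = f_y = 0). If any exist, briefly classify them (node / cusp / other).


Singular points: {(-1, -1)}; classification: cusp.

Compute partial derivatives:
  f_x = -6*x**2 - 2*x*y - 14*x + 2*y**2 + 2*y - 6.
  f_y = -x**2 + 4*x*y + 2*x + 6*y**2 + 18*y + 11.
Scan x_0 ∈ {−4, ..., 4}. For each x_0, f_y(x_0, y) is a polynomial in y; find its integer roots y ∈ {−4, ..., 4}, then test f_x and f at those candidates.
  x = -4: f_y(-4, y) = 6*y**2 + 2*y - 13; no integer root y with |y| ≤ 4.
  x = -3: f_y(-3, y) = 6*y**2 + 6*y - 4; no integer root y with |y| ≤ 4.
  x = -2: f_y(-2, y) = 6*y**2 + 10*y + 3; no integer root y with |y| ≤ 4.
  x = -1: f_y(-1, y) = 6*y**2 + 14*y + 8; vanishes at y ∈ {-1}. (-1, -1): f_x = 0, f = 0 — SINGULAR.
  x = 0: f_y(0, y) = 6*y**2 + 18*y + 11; no integer root y with |y| ≤ 4.
  x = 1: f_y(1, y) = 6*y**2 + 22*y + 12; vanishes at y ∈ {-3}. (1, -3): f_x = -8 ≠ 0.
  x = 2: f_y(2, y) = 6*y**2 + 26*y + 11; no integer root y with |y| ≤ 4.
  x = 3: f_y(3, y) = 6*y**2 + 30*y + 8; no integer root y with |y| ≤ 4.
  x = 4: f_y(4, y) = 6*y**2 + 34*y + 3; no integer root y with |y| ≤ 4.
Only singular point on the grid: (-1, -1).
Classify: substitute x = -1 + u, y = -1 + v and expand: f = -2*u**3 - u**2*v + 2*u*v**2 + 2*v**3 + v**2.
No constant or linear terms (consistent with a singular point). Quadratic part: v**2. Cubic part: -2*u**3 - u**2*v + 2*u*v**2 + 2*v**3.
The quadratic part v**2 is a perfect square, so there is a single (double) tangent line v = 0, i.e. y = -1. Restricting the cubic part to that line (v = 0) leaves -2*u**3 ≠ 0, so f is not divisible by v and the branch is v² ≈ 2*u**3 to lowest order — this is a cusp.
Classification: cusp.


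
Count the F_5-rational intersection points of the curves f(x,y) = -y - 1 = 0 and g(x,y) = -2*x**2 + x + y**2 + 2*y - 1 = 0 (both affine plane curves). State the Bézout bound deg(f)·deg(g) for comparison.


Common zeros: {(4, 4)}; count = 1; Bézout bound = 2.

deg(f) = 1, deg(g) = 2, so Bézout bound = 2.
Scan x ∈ F_5. For each x, list the y ∈ F_5 with f(x, y) ≡ 0 and those with g(x, y) ≡ 0 (mod 5); the common zeros in that column are the intersection.
  x = 0: f ≡ 0 at y ∈ {4}; g ≡ 0 at y ∈ ∅; common: ∅.
  x = 1: f ≡ 0 at y ∈ {4}; g ≡ 0 at y ∈ ∅; common: ∅.
  x = 2: f ≡ 0 at y ∈ {4}; g ≡ 0 at y ∈ ∅; common: ∅.
  x = 3: f ≡ 0 at y ∈ {4}; g ≡ 0 at y ∈ ∅; common: ∅.
  x = 4: f ≡ 0 at y ∈ {4}; g ≡ 0 at y ∈ {4}; common: {4}.
Collecting: common zeros = {(4, 4)}, so the count is 1.
Comparison with the Bézout bound: 1 ≤ 2 = deg(f)·deg(g), as expected for curves with no common component (the affine F_5-count falls short of the bound because intersections may lie at infinity, over extension fields, or carry multiplicity).


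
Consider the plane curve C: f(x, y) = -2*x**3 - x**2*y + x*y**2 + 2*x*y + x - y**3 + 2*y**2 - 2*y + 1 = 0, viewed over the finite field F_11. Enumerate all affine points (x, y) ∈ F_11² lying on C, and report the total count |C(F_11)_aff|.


Affine F_11-points: {(0, 1), (1, 0), (1, 5), (1, 9), (4, 7), (5, 4), (5, 7), (7, 6), (8, 1), (8, 8), (10, 4)}; count = 11.

For each of the 121 pairs (x, y) ∈ F_11², evaluate f(x, y) mod 11. Record the zeros.
  x = 0: [0↦1, 1↦0, 2↦8, 3↦8, 4↦5, 5↦4, 6↦10, 7↦6, 8↦8, 9↦10, 10↦6]  zeros at y ∈ {1}
  x = 1: [0↦0, 1↦1, 2↦2, 3↦8, 4↦2, 5↦0, 6↦7, 7↦6, 8↦2, 9↦0, 10↦5]  zeros at y ∈ {0, 5, 9}
  x = 2: [0↦9, 1↦10, 2↦2, 3↦1, 4↦1, 5↦7, 6↦2, 7↦2, 8↦1, 9↦4, 10↦5]  zeros at y ∈ ∅
  x = 3: [0↦5, 1↦4, 2↦7, 3↦8, 4↦1, 5↦2, 6↦5, 7↦4, 8↦4, 9↦10, 10↦5]  zeros at y ∈ ∅
  x = 4: [0↦9, 1↦4, 2↦5, 3↦6, 4↦1, 5↦6, 6↦4, 7↦0, 8↦10, 9↦6, 10↦4]  zeros at y ∈ {7}
  x = 5: [0↦9, 1↦9, 2↦6, 3↦5, 4↦0, 5↦7, 6↦9, 7↦0, 8↦7, 9↦2, 10↦1]  zeros at y ∈ {4, 7}
  x = 6: [0↦4, 1↦7, 2↦9, 3↦4, 4↦8, 5↦4, 6↦8, 7↦3, 8↦5, 9↦8, 10↦6]  zeros at y ∈ ∅
  x = 7: [0↦4, 1↦8, 2↦2, 3↦2, 4↦2, 5↦7, 6↦0, 7↦8, 8↦3, 9↦1, 10↦7]  zeros at y ∈ {6}
  x = 8: [0↦8, 1↦0, 2↦6, 3↦9, 4↦3, 5↦4, 6↦6, 7↦3, 8↦0, 9↦2, 10↦3]  zeros at y ∈ {1, 8}
  x = 9: [0↦4, 1↦4, 2↦9, 3↦2, 4↦10, 5↦5, 6↦3, 7↦9, 8↦6, 9↦10, 10↦4]  zeros at y ∈ ∅
  x = 10: [0↦2, 1↦8, 2↦10, 3↦2, 4↦0, 5↦9, 6↦1, 7↦3, 8↦9, 9↦2, 10↦9]  zeros at y ∈ {4}
Collecting zeros: affine points = {(0, 1), (1, 0), (1, 5), (1, 9), (4, 7), (5, 4), (5, 7), (7, 6), (8, 1), (8, 8), (10, 4)}.
Total count |C(F_11)_aff| = 11.


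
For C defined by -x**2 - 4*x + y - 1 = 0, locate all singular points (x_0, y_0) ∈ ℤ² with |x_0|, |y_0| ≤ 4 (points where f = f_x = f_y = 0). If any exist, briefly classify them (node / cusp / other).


No singular points in the scanned grid; C is smooth there.

Compute partial derivatives:
  f_x = -2*x - 4.
  f_y = 1.
f_y = 1 is a nonzero constant, so f_y never vanishes: no point (x, y) can satisfy f = f_x = f_y = 0. In particular no (x, y) ∈ {−4, ..., 4}² is singular; the curve is smooth.


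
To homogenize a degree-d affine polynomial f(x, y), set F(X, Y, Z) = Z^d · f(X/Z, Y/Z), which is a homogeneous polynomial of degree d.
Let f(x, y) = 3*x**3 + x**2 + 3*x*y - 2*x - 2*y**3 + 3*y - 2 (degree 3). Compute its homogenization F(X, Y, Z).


F(X, Y, Z) = 3*X**3 + X**2*Z + 3*X*Y*Z - 2*X*Z**2 - 2*Y**3 + 3*Y*Z**2 - 2*Z**3

deg(f) = 3.
Substitute x = X/Z, y = Y/Z into f, then multiply by Z^3.
  monomial 3·x^3·y^0 ↦ 3·X^3·Y^0·Z^0.
  monomial 1·x^2·y^0 ↦ 1·X^2·Y^0·Z^1.
  monomial 3·x^1·y^1 ↦ 3·X^1·Y^1·Z^1.
  monomial -2·x^1·y^0 ↦ -2·X^1·Y^0·Z^2.
  monomial -2·x^0·y^3 ↦ -2·X^0·Y^3·Z^0.
  monomial 3·x^0·y^1 ↦ 3·X^0·Y^1·Z^2.
  monomial -2·x^0·y^0 ↦ -2·X^0·Y^0·Z^3.
Collecting: F(X, Y, Z) = 3*X**3 + X**2*Z + 3*X*Y*Z - 2*X*Z**2 - 2*Y**3 + 3*Y*Z**2 - 2*Z**3.


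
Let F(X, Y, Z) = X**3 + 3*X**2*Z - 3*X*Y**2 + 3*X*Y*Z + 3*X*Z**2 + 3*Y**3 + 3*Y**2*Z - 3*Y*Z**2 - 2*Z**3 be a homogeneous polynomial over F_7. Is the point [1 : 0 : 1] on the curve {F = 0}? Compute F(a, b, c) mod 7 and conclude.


F(1,0,1) ≡ 5 (mod 7); P is NOT on the curve.

Evaluate F(1, 0, 1) term-by-term (mod 7).
  X**3 ↦ 1·1·1·1 = 1
  3*X**2*Z ↦ 3·1·1·1 = 3
  -3*X*Y**2 ↦ -3·1·0·1 = 0
  3*X*Y*Z ↦ 3·1·0·1 = 0
  3*X*Z**2 ↦ 3·1·1·1 = 3
  3*Y**3 ↦ 3·1·0·1 = 0
  3*Y**2*Z ↦ 3·1·0·1 = 0
  -3*Y*Z**2 ↦ -3·1·0·1 = 0
  -2*Z**3 ↦ -2·1·1·1 = -2
Sum: F(1, 0, 1) = (1) + (3) + (0) + (0) + (3) + (0) + (0) + (0) + (-2) = 5.
Reducing mod 7: 5 ≡ 5 (mod 7).
Since F(a, b, c) ≡ 5 ≠ 0 (mod 7), P does NOT lie on the curve.


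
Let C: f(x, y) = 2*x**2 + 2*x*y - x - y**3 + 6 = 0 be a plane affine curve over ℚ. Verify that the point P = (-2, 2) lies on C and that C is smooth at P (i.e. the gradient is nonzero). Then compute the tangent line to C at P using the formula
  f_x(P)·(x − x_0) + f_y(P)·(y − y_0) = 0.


Tangent line at P: -5*x - 16*y + 22 = 0.

Step 1: f(-2, 2) = 0, so P lies on C.
Step 2: partial derivatives
  f_x(x, y) = 4*x + 2*y - 1, f_y(x, y) = 2*x - 3*y**2.
  f_x(P) = -5, f_y(P) = -16 (gradient nonzero, so P is smooth).
Step 3: tangent line at P: -5·(x − -2) + -16·(y − 2) = 0.
Expanding: -5*x - 16*y + 22 = 0.


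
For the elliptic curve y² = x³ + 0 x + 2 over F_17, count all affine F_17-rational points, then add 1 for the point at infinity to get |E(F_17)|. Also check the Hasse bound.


Affine points = {(0, 6), (0, 11), (4, 7), (4, 10), (5, 5), (5, 12), (8, 2), (8, 15), (9, 0), (10, 4), (10, 13), (12, 8), (12, 9), (14, 3), (14, 14), (16, 1), (16, 16)}; affine count = 17; |E(F_17)| = 18.

Discriminant check: Δ ∝ 4a³ + 27b² = 4·0³ + 27·2² = 4·0 + 27·4 ≡ 6 (mod 17). Nonzero ⇒ E is nonsingular.
For each x ∈ F_17, compute rhs = x³ + 0·x + 2 mod 17, then count y ∈ F_17 with y² ≡ rhs.
  x = 0: rhs = 2, matching y values: 6, 11 (2 points).
  x = 1: rhs = 3, matching y values: none (0 points).
  x = 2: rhs = 10, matching y values: none (0 points).
  x = 3: rhs = 12, matching y values: none (0 points).
  x = 4: rhs = 15, matching y values: 7, 10 (2 points).
  x = 5: rhs = 8, matching y values: 5, 12 (2 points).
  x = 6: rhs = 14, matching y values: none (0 points).
  x = 7: rhs = 5, matching y values: none (0 points).
  x = 8: rhs = 4, matching y values: 2, 15 (2 points).
  x = 9: rhs = 0, matching y values: 0 (1 points).
  x = 10: rhs = 16, matching y values: 4, 13 (2 points).
  x = 11: rhs = 7, matching y values: none (0 points).
  x = 12: rhs = 13, matching y values: 8, 9 (2 points).
  x = 13: rhs = 6, matching y values: none (0 points).
  x = 14: rhs = 9, matching y values: 3, 14 (2 points).
  x = 15: rhs = 11, matching y values: none (0 points).
  x = 16: rhs = 1, matching y values: 1, 16 (2 points).
Total affine count: 17.
Full point count |E(F_17)| = 17 + 1 = 18.
Hasse bound: |18 − (17+1)| = |0| = 0 ≤ 2√17 ≈ 8.2462 ✓.


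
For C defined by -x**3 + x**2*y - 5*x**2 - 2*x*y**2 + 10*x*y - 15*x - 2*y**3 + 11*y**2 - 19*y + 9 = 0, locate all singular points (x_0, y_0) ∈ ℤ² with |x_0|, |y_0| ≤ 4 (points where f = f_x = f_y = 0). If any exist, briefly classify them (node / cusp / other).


Singular points: {(-1, 2)}; classification: cusp.

Compute partial derivatives:
  f_x = -3*x**2 + 2*x*y - 10*x - 2*y**2 + 10*y - 15.
  f_y = x**2 - 4*x*y + 10*x - 6*y**2 + 22*y - 19.
Scan x_0 ∈ {−4, ..., 4}. For each x_0, f_y(x_0, y) is a polynomial in y; find its integer roots y ∈ {−4, ..., 4}, then test f_x and f at those candidates.
  x = -4: f_y(-4, y) = -6*y**2 + 38*y - 43; no integer root y with |y| ≤ 4.
  x = -3: f_y(-3, y) = -6*y**2 + 34*y - 40; vanishes at y ∈ {4}. (-3, 4): f_x = -28 ≠ 0.
  x = -2: f_y(-2, y) = -6*y**2 + 30*y - 35; no integer root y with |y| ≤ 4.
  x = -1: f_y(-1, y) = -6*y**2 + 26*y - 28; vanishes at y ∈ {2}. (-1, 2): f_x = 0, f = 0 — SINGULAR.
  x = 0: f_y(0, y) = -6*y**2 + 22*y - 19; no integer root y with |y| ≤ 4.
  x = 1: f_y(1, y) = -6*y**2 + 18*y - 8; no integer root y with |y| ≤ 4.
  x = 2: f_y(2, y) = -6*y**2 + 14*y + 5; no integer root y with |y| ≤ 4.
  x = 3: f_y(3, y) = -6*y**2 + 10*y + 20; no integer root y with |y| ≤ 4.
  x = 4: f_y(4, y) = -6*y**2 + 6*y + 37; no integer root y with |y| ≤ 4.
Only singular point on the grid: (-1, 2).
Classify: substitute x = -1 + u, y = 2 + v and expand: f = -u**3 + u**2*v - 2*u*v**2 - 2*v**3 + v**2.
No constant or linear terms (consistent with a singular point). Quadratic part: v**2. Cubic part: -u**3 + u**2*v - 2*u*v**2 - 2*v**3.
The quadratic part v**2 is a perfect square, so there is a single (double) tangent line v = 0, i.e. y = 2. Restricting the cubic part to that line (v = 0) leaves -u**3 ≠ 0, so f is not divisible by v and the branch is v² ≈ u**3 to lowest order — this is a cusp.
Classification: cusp.


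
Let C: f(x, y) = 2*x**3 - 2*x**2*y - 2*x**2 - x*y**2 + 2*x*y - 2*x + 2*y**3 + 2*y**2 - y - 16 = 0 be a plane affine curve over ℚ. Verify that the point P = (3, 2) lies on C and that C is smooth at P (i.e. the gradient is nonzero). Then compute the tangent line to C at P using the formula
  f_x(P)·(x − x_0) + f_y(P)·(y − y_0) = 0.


Tangent line at P: 16*x + 7*y - 62 = 0.

Step 1: f(3, 2) = 0, so P lies on C.
Step 2: partial derivatives
  f_x(x, y) = 6*x**2 - 4*x*y - 4*x - y**2 + 2*y - 2, f_y(x, y) = -2*x**2 - 2*x*y + 2*x + 6*y**2 + 4*y - 1.
  f_x(P) = 16, f_y(P) = 7 (gradient nonzero, so P is smooth).
Step 3: tangent line at P: 16·(x − 3) + 7·(y − 2) = 0.
Expanding: 16*x + 7*y - 62 = 0.


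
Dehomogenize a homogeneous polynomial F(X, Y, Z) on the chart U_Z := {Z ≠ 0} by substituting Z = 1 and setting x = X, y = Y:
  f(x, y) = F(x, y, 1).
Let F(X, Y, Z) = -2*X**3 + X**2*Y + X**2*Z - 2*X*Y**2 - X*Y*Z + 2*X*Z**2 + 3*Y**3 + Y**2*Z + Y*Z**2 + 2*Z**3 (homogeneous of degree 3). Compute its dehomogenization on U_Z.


f(x, y) = -2*x**3 + x**2*y + x**2 - 2*x*y**2 - x*y + 2*x + 3*y**3 + y**2 + y + 2

On U_Z we set Z = 1. Each monomial c·X^i·Y^j·Z^k in F becomes c·x^i·y^j·1^k = c·x^i·y^j.
Substituting Z = 1: F(X, Y, 1) = -2*x**3 + x**2*y + x**2 - 2*x*y**2 - x*y + 2*x + 3*y**3 + y**2 + y + 2.
Note: deg(f) ≤ deg(F) = 3; strict inequality happens when F is divisible by Z (lost terms).


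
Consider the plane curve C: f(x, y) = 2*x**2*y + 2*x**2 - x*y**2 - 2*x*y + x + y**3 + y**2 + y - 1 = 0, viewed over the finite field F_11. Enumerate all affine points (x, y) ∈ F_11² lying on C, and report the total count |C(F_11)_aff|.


Affine F_11-points: {(0, 5), (0, 8), (1, 5), (1, 7), (1, 10), (2, 4), (3, 6), (3, 9), (4, 3), (5, 8), (6, 0), (6, 2), (6, 3), (7, 7), (8, 1), (8, 2), (8, 4), (9, 1), (9, 6), (10, 0)}; count = 20.

For each of the 121 pairs (x, y) ∈ F_11², evaluate f(x, y) mod 11. Record the zeros.
  x = 0: [0↦10, 1↦2, 2↦2, 3↦5, 4↦6, 5↦0, 6↦4, 7↦2, 8↦0, 9↦4, 10↦9]  zeros at y ∈ {5, 8}
  x = 1: [0↦2, 1↦4, 2↦1, 3↦10, 4↦4, 5↦0, 6↦4, 7↦0, 8↦5, 9↦3, 10↦0]  zeros at y ∈ {5, 7, 10}
  x = 2: [0↦9, 1↦3, 2↦1, 3↦9, 4↦0, 5↦2, 6↦10, 7↦8, 8↦2, 9↦9, 10↦2]  zeros at y ∈ {4}
  x = 3: [0↦9, 1↦10, 2↦2, 3↦2, 4↦5, 5↦6, 6↦0, 7↦4, 8↦2, 9↦0, 10↦4]  zeros at y ∈ {6, 9}
  x = 4: [0↦2, 1↦3, 2↦4, 3↦0, 4↦8, 5↦1, 6↦7, 7↦10, 8↦5, 9↦9, 10↦6]  zeros at y ∈ {3}
  x = 5: [0↦10, 1↦4, 2↦7, 3↦3, 4↦9, 5↦9, 6↦9, 7↦4, 8↦0, 9↦3, 10↦8]  zeros at y ∈ {8}
  x = 6: [0↦0, 1↦2, 2↦0, 3↦0, 4↦8, 5↦8, 6↦6, 7↦8, 8↦9, 9↦4, 10↦10]  zeros at y ∈ {0, 2, 3}
  x = 7: [0↦5, 1↦8, 2↦5, 3↦2, 4↦5, 5↦9, 6↦9, 7↦0, 8↦10, 9↦1, 10↦1]  zeros at y ∈ {7}
  x = 8: [0↦3, 1↦0, 2↦0, 3↦9, 4↦0, 5↦1, 6↦7, 7↦2, 8↦3, 9↦5, 10↦3]  zeros at y ∈ {1, 2, 4}
  x = 9: [0↦5, 1↦0, 2↦7, 3↦10, 4↦4, 5↦6, 6↦0, 7↦3, 8↦10, 9↦5, 10↦5]  zeros at y ∈ {1, 6}
  x = 10: [0↦0, 1↦8, 2↦4, 3↦5, 4↦6, 5↦2, 6↦10, 7↦3, 8↦9, 9↦1, 10↦7]  zeros at y ∈ {0}
Collecting zeros: affine points = {(0, 5), (0, 8), (1, 5), (1, 7), (1, 10), (2, 4), (3, 6), (3, 9), (4, 3), (5, 8), (6, 0), (6, 2), (6, 3), (7, 7), (8, 1), (8, 2), (8, 4), (9, 1), (9, 6), (10, 0)}.
Total count |C(F_11)_aff| = 20.


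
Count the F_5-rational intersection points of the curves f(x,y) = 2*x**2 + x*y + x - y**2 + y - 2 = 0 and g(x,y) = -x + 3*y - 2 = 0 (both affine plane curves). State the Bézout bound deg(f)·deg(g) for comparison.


Common zeros: {(4, 2)}; count = 1; Bézout bound = 2.

deg(f) = 2, deg(g) = 1, so Bézout bound = 2.
Scan x ∈ F_5. For each x, list the y ∈ F_5 with f(x, y) ≡ 0 and those with g(x, y) ≡ 0 (mod 5); the common zeros in that column are the intersection.
  x = 0: f ≡ 0 at y ∈ ∅; g ≡ 0 at y ∈ {4}; common: ∅.
  x = 1: f ≡ 0 at y ∈ ∅; g ≡ 0 at y ∈ {1}; common: ∅.
  x = 2: f ≡ 0 at y ∈ {1, 2}; g ≡ 0 at y ∈ {3}; common: ∅.
  x = 3: f ≡ 0 at y ∈ ∅; g ≡ 0 at y ∈ {0}; common: ∅.
  x = 4: f ≡ 0 at y ∈ {2, 3}; g ≡ 0 at y ∈ {2}; common: {2}.
Collecting: common zeros = {(4, 2)}, so the count is 1.
Comparison with the Bézout bound: 1 ≤ 2 = deg(f)·deg(g), as expected for curves with no common component (the affine F_5-count falls short of the bound because intersections may lie at infinity, over extension fields, or carry multiplicity).


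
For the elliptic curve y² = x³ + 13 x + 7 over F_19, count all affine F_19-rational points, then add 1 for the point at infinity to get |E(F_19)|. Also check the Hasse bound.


Affine points = {(0, 8), (0, 11), (3, 4), (3, 15), (4, 3), (4, 16), (5, 8), (5, 11), (6, 4), (6, 15), (7, 2), (7, 17), (9, 6), (9, 13), (10, 4), (10, 15), (13, 6), (13, 13), (14, 8), (14, 11), (15, 9), (15, 10), (16, 6), (16, 13), (17, 7), (17, 12)}; affine count = 26; |E(F_19)| = 27.

Discriminant check: Δ ∝ 4a³ + 27b² = 4·13³ + 27·7² = 4·2197 + 27·49 ≡ 3 (mod 19). Nonzero ⇒ E is nonsingular.
For each x ∈ F_19, compute rhs = x³ + 13·x + 7 mod 19, then count y ∈ F_19 with y² ≡ rhs.
  x = 0: rhs = 7, matching y values: 8, 11 (2 points).
  x = 1: rhs = 2, matching y values: none (0 points).
  x = 2: rhs = 3, matching y values: none (0 points).
  x = 3: rhs = 16, matching y values: 4, 15 (2 points).
  x = 4: rhs = 9, matching y values: 3, 16 (2 points).
  x = 5: rhs = 7, matching y values: 8, 11 (2 points).
  x = 6: rhs = 16, matching y values: 4, 15 (2 points).
  x = 7: rhs = 4, matching y values: 2, 17 (2 points).
  x = 8: rhs = 15, matching y values: none (0 points).
  x = 9: rhs = 17, matching y values: 6, 13 (2 points).
  x = 10: rhs = 16, matching y values: 4, 15 (2 points).
  x = 11: rhs = 18, matching y values: none (0 points).
  x = 12: rhs = 10, matching y values: none (0 points).
  x = 13: rhs = 17, matching y values: 6, 13 (2 points).
  x = 14: rhs = 7, matching y values: 8, 11 (2 points).
  x = 15: rhs = 5, matching y values: 9, 10 (2 points).
  x = 16: rhs = 17, matching y values: 6, 13 (2 points).
  x = 17: rhs = 11, matching y values: 7, 12 (2 points).
  x = 18: rhs = 12, matching y values: none (0 points).
Total affine count: 26.
Full point count |E(F_19)| = 26 + 1 = 27.
Hasse bound: |27 − (19+1)| = |7| = 7 ≤ 2√19 ≈ 8.7178 ✓.


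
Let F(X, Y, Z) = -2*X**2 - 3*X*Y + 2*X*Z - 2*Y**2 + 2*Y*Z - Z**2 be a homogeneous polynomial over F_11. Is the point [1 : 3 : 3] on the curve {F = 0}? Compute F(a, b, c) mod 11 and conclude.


F(1,3,3) ≡ 8 (mod 11); P is NOT on the curve.

Evaluate F(1, 3, 3) term-by-term (mod 11).
  -2*X**2 ↦ -2·1·1·1 = -2
  -3*X*Y ↦ -3·1·3·1 = -9
  2*X*Z ↦ 2·1·1·3 = 6
  -2*Y**2 ↦ -2·1·9·1 = -18
  2*Y*Z ↦ 2·1·3·3 = 18
  -Z**2 ↦ -1·1·1·9 = -9
Sum: F(1, 3, 3) = (-2) + (-9) + (6) + (-18) + (18) + (-9) = -14.
Reducing mod 11: -14 ≡ 8 (mod 11).
Since F(a, b, c) ≡ 8 ≠ 0 (mod 11), P does NOT lie on the curve.


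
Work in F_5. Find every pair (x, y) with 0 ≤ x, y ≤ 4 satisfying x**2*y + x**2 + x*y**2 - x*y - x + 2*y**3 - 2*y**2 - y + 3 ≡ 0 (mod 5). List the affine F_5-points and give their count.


Affine F_5-points: {(0, 4), (1, 3), (2, 0), (4, 0), (4, 1), (4, 3)}; count = 6.

For each of the 25 pairs (x, y) ∈ F_5², evaluate f(x, y) mod 5. Record the zeros.
  x = 0: [0↦3, 1↦2, 2↦4, 3↦1, 4↦0]  zeros at y ∈ {4}
  x = 1: [0↦3, 1↦3, 2↦3, 3↦0, 4↦1]  zeros at y ∈ {3}
  x = 2: [0↦0, 1↦3, 2↦3, 3↦2, 4↦2]  zeros at y ∈ {0}
  x = 3: [0↦4, 1↦2, 2↦4, 3↦2, 4↦3]  zeros at y ∈ ∅
  x = 4: [0↦0, 1↦0, 2↦1, 3↦0, 4↦4]  zeros at y ∈ {0, 1, 3}
Collecting zeros: affine points = {(0, 4), (1, 3), (2, 0), (4, 0), (4, 1), (4, 3)}.
Total count |C(F_5)_aff| = 6.


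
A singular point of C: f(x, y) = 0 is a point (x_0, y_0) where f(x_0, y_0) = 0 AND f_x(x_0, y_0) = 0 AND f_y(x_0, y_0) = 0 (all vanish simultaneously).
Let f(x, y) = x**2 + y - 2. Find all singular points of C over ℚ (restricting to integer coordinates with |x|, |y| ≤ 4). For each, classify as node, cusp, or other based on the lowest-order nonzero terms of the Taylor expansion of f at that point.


No singular points in the scanned grid; C is smooth there.

Compute partial derivatives:
  f_x = 2*x.
  f_y = 1.
f_y = 1 is a nonzero constant, so f_y never vanishes: no point (x, y) can satisfy f = f_x = f_y = 0. In particular no (x, y) ∈ {−4, ..., 4}² is singular; the curve is smooth.


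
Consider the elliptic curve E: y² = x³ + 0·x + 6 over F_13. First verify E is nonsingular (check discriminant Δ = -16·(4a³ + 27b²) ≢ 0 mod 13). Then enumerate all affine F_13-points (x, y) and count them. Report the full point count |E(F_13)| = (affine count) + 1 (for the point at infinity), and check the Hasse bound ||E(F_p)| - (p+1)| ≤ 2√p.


Affine points = {(2, 1), (2, 12), (5, 1), (5, 12), (6, 1), (6, 12)}; affine count = 6; |E(F_13)| = 7.

Discriminant check: Δ ∝ 4a³ + 27b² = 4·0³ + 27·6² = 4·0 + 27·36 ≡ 10 (mod 13). Nonzero ⇒ E is nonsingular.
For each x ∈ F_13, compute rhs = x³ + 0·x + 6 mod 13, then count y ∈ F_13 with y² ≡ rhs.
  x = 0: rhs = 6, matching y values: none (0 points).
  x = 1: rhs = 7, matching y values: none (0 points).
  x = 2: rhs = 1, matching y values: 1, 12 (2 points).
  x = 3: rhs = 7, matching y values: none (0 points).
  x = 4: rhs = 5, matching y values: none (0 points).
  x = 5: rhs = 1, matching y values: 1, 12 (2 points).
  x = 6: rhs = 1, matching y values: 1, 12 (2 points).
  x = 7: rhs = 11, matching y values: none (0 points).
  x = 8: rhs = 11, matching y values: none (0 points).
  x = 9: rhs = 7, matching y values: none (0 points).
  x = 10: rhs = 5, matching y values: none (0 points).
  x = 11: rhs = 11, matching y values: none (0 points).
  x = 12: rhs = 5, matching y values: none (0 points).
Total affine count: 6.
Full point count |E(F_13)| = 6 + 1 = 7.
Hasse bound: |7 − (13+1)| = |-7| = 7 ≤ 2√13 ≈ 7.2111 ✓.


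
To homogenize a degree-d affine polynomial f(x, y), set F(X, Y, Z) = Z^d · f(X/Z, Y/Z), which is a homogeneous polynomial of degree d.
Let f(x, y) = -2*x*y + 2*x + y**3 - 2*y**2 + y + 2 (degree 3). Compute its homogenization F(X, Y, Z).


F(X, Y, Z) = -2*X*Y*Z + 2*X*Z**2 + Y**3 - 2*Y**2*Z + Y*Z**2 + 2*Z**3

deg(f) = 3.
Substitute x = X/Z, y = Y/Z into f, then multiply by Z^3.
  monomial -2·x^1·y^1 ↦ -2·X^1·Y^1·Z^1.
  monomial 2·x^1·y^0 ↦ 2·X^1·Y^0·Z^2.
  monomial 1·x^0·y^3 ↦ 1·X^0·Y^3·Z^0.
  monomial -2·x^0·y^2 ↦ -2·X^0·Y^2·Z^1.
  monomial 1·x^0·y^1 ↦ 1·X^0·Y^1·Z^2.
  monomial 2·x^0·y^0 ↦ 2·X^0·Y^0·Z^3.
Collecting: F(X, Y, Z) = -2*X*Y*Z + 2*X*Z**2 + Y**3 - 2*Y**2*Z + Y*Z**2 + 2*Z**3.


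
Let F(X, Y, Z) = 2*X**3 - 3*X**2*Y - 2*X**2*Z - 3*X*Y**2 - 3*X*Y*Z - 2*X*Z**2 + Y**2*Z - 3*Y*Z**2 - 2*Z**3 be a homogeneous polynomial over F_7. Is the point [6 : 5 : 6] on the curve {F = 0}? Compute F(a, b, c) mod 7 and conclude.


F(6,5,6) ≡ 2 (mod 7); P is NOT on the curve.

Evaluate F(6, 5, 6) term-by-term (mod 7).
  2*X**3 ↦ 2·216·1·1 = 432
  -3*X**2*Y ↦ -3·36·5·1 = -540
  -2*X**2*Z ↦ -2·36·1·6 = -432
  -3*X*Y**2 ↦ -3·6·25·1 = -450
  -3*X*Y*Z ↦ -3·6·5·6 = -540
  -2*X*Z**2 ↦ -2·6·1·36 = -432
  Y**2*Z ↦ 1·1·25·6 = 150
  -3*Y*Z**2 ↦ -3·1·5·36 = -540
  -2*Z**3 ↦ -2·1·1·216 = -432
Sum: F(6, 5, 6) = (432) + (-540) + (-432) + (-450) + (-540) + (-432) + (150) + (-540) + (-432) = -2784.
Reducing mod 7: -2784 ≡ 2 (mod 7).
Since F(a, b, c) ≡ 2 ≠ 0 (mod 7), P does NOT lie on the curve.


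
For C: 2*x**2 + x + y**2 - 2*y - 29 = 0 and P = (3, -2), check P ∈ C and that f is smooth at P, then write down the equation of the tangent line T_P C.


Tangent line at P: 13*x - 6*y - 51 = 0.

Step 1: f(3, -2) = 0, so P lies on C.
Step 2: partial derivatives
  f_x(x, y) = 4*x + 1, f_y(x, y) = 2*y - 2.
  f_x(P) = 13, f_y(P) = -6 (gradient nonzero, so P is smooth).
Step 3: tangent line at P: 13·(x − 3) + -6·(y − -2) = 0.
Expanding: 13*x - 6*y - 51 = 0.


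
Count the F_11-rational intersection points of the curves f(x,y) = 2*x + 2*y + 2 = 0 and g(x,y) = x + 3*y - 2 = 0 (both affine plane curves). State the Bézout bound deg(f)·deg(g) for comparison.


Common zeros: {(3, 7)}; count = 1; Bézout bound = 1.

deg(f) = 1, deg(g) = 1, so Bézout bound = 1.
Scan x ∈ F_11. For each x, list the y ∈ F_11 with f(x, y) ≡ 0 and those with g(x, y) ≡ 0 (mod 11); the common zeros in that column are the intersection.
  x = 0: f ≡ 0 at y ∈ {10}; g ≡ 0 at y ∈ {8}; common: ∅.
  x = 1: f ≡ 0 at y ∈ {9}; g ≡ 0 at y ∈ {4}; common: ∅.
  x = 2: f ≡ 0 at y ∈ {8}; g ≡ 0 at y ∈ {0}; common: ∅.
  x = 3: f ≡ 0 at y ∈ {7}; g ≡ 0 at y ∈ {7}; common: {7}.
  x = 4: f ≡ 0 at y ∈ {6}; g ≡ 0 at y ∈ {3}; common: ∅.
  x = 5: f ≡ 0 at y ∈ {5}; g ≡ 0 at y ∈ {10}; common: ∅.
  x = 6: f ≡ 0 at y ∈ {4}; g ≡ 0 at y ∈ {6}; common: ∅.
  x = 7: f ≡ 0 at y ∈ {3}; g ≡ 0 at y ∈ {2}; common: ∅.
  x = 8: f ≡ 0 at y ∈ {2}; g ≡ 0 at y ∈ {9}; common: ∅.
  x = 9: f ≡ 0 at y ∈ {1}; g ≡ 0 at y ∈ {5}; common: ∅.
  x = 10: f ≡ 0 at y ∈ {0}; g ≡ 0 at y ∈ {1}; common: ∅.
Collecting: common zeros = {(3, 7)}, so the count is 1.
Comparison with the Bézout bound: 1 ≤ 1 = deg(f)·deg(g), as expected for curves with no common component (the bound is attained).


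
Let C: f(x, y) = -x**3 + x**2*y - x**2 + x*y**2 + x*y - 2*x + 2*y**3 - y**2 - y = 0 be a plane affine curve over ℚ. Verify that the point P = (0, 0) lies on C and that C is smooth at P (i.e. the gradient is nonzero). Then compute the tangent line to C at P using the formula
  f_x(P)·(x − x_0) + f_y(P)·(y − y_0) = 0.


Tangent line at P: -2*x - y = 0.

Step 1: f(0, 0) = 0, so P lies on C.
Step 2: partial derivatives
  f_x(x, y) = -3*x**2 + 2*x*y - 2*x + y**2 + y - 2, f_y(x, y) = x**2 + 2*x*y + x + 6*y**2 - 2*y - 1.
  f_x(P) = -2, f_y(P) = -1 (gradient nonzero, so P is smooth).
Step 3: tangent line at P: -2·(x − 0) + -1·(y − 0) = 0.
Expanding: -2*x - y = 0.


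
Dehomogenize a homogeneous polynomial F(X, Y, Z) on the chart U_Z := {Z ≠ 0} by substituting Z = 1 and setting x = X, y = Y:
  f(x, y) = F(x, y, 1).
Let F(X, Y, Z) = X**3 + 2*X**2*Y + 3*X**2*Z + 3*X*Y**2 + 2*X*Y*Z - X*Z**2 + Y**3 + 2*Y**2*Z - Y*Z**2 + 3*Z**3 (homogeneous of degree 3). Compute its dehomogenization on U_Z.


f(x, y) = x**3 + 2*x**2*y + 3*x**2 + 3*x*y**2 + 2*x*y - x + y**3 + 2*y**2 - y + 3

On U_Z we set Z = 1. Each monomial c·X^i·Y^j·Z^k in F becomes c·x^i·y^j·1^k = c·x^i·y^j.
Substituting Z = 1: F(X, Y, 1) = x**3 + 2*x**2*y + 3*x**2 + 3*x*y**2 + 2*x*y - x + y**3 + 2*y**2 - y + 3.
Note: deg(f) ≤ deg(F) = 3; strict inequality happens when F is divisible by Z (lost terms).


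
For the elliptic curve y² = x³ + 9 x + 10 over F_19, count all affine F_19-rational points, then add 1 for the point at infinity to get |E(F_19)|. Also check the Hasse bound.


Affine points = {(1, 1), (1, 18), (2, 6), (2, 13), (3, 8), (3, 11), (5, 3), (5, 16), (7, 6), (7, 13), (8, 9), (8, 10), (10, 6), (10, 13), (13, 5), (13, 14), (14, 7), (14, 12), (15, 9), (15, 10), (18, 0)}; affine count = 21; |E(F_19)| = 22.

Discriminant check: Δ ∝ 4a³ + 27b² = 4·9³ + 27·10² = 4·729 + 27·100 ≡ 11 (mod 19). Nonzero ⇒ E is nonsingular.
For each x ∈ F_19, compute rhs = x³ + 9·x + 10 mod 19, then count y ∈ F_19 with y² ≡ rhs.
  x = 0: rhs = 10, matching y values: none (0 points).
  x = 1: rhs = 1, matching y values: 1, 18 (2 points).
  x = 2: rhs = 17, matching y values: 6, 13 (2 points).
  x = 3: rhs = 7, matching y values: 8, 11 (2 points).
  x = 4: rhs = 15, matching y values: none (0 points).
  x = 5: rhs = 9, matching y values: 3, 16 (2 points).
  x = 6: rhs = 14, matching y values: none (0 points).
  x = 7: rhs = 17, matching y values: 6, 13 (2 points).
  x = 8: rhs = 5, matching y values: 9, 10 (2 points).
  x = 9: rhs = 3, matching y values: none (0 points).
  x = 10: rhs = 17, matching y values: 6, 13 (2 points).
  x = 11: rhs = 15, matching y values: none (0 points).
  x = 12: rhs = 3, matching y values: none (0 points).
  x = 13: rhs = 6, matching y values: 5, 14 (2 points).
  x = 14: rhs = 11, matching y values: 7, 12 (2 points).
  x = 15: rhs = 5, matching y values: 9, 10 (2 points).
  x = 16: rhs = 13, matching y values: none (0 points).
  x = 17: rhs = 3, matching y values: none (0 points).
  x = 18: rhs = 0, matching y values: 0 (1 points).
Total affine count: 21.
Full point count |E(F_19)| = 21 + 1 = 22.
Hasse bound: |22 − (19+1)| = |2| = 2 ≤ 2√19 ≈ 8.7178 ✓.


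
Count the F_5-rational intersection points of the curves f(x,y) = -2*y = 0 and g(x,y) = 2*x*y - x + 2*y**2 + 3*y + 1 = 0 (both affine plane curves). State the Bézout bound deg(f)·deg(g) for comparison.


Common zeros: {(1, 0)}; count = 1; Bézout bound = 2.

deg(f) = 1, deg(g) = 2, so Bézout bound = 2.
Scan x ∈ F_5. For each x, list the y ∈ F_5 with f(x, y) ≡ 0 and those with g(x, y) ≡ 0 (mod 5); the common zeros in that column are the intersection.
  x = 0: f ≡ 0 at y ∈ {0}; g ≡ 0 at y ∈ {2, 4}; common: ∅.
  x = 1: f ≡ 0 at y ∈ {0}; g ≡ 0 at y ∈ {0}; common: {0}.
  x = 2: f ≡ 0 at y ∈ {0}; g ≡ 0 at y ∈ ∅; common: ∅.
  x = 3: f ≡ 0 at y ∈ {0}; g ≡ 0 at y ∈ ∅; common: ∅.
  x = 4: f ≡ 0 at y ∈ {0}; g ≡ 0 at y ∈ {1}; common: ∅.
Collecting: common zeros = {(1, 0)}, so the count is 1.
Comparison with the Bézout bound: 1 ≤ 2 = deg(f)·deg(g), as expected for curves with no common component (the affine F_5-count falls short of the bound because intersections may lie at infinity, over extension fields, or carry multiplicity).


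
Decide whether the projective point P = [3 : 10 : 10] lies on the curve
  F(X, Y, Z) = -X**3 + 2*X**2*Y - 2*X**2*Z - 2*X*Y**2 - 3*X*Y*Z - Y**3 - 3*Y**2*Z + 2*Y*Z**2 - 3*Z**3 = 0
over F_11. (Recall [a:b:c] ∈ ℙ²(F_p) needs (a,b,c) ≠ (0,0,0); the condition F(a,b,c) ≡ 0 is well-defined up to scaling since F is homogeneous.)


F(3,10,10) ≡ 7 (mod 11); P is NOT on the curve.

Evaluate F(3, 10, 10) term-by-term (mod 11).
  -X**3 ↦ -1·27·1·1 = -27
  2*X**2*Y ↦ 2·9·10·1 = 180
  -2*X**2*Z ↦ -2·9·1·10 = -180
  -2*X*Y**2 ↦ -2·3·100·1 = -600
  -3*X*Y*Z ↦ -3·3·10·10 = -900
  -Y**3 ↦ -1·1·1000·1 = -1000
  -3*Y**2*Z ↦ -3·1·100·10 = -3000
  2*Y*Z**2 ↦ 2·1·10·100 = 2000
  -3*Z**3 ↦ -3·1·1·1000 = -3000
Sum: F(3, 10, 10) = (-27) + (180) + (-180) + (-600) + (-900) + (-1000) + (-3000) + (2000) + (-3000) = -6527.
Reducing mod 11: -6527 ≡ 7 (mod 11).
Since F(a, b, c) ≡ 7 ≠ 0 (mod 11), P does NOT lie on the curve.


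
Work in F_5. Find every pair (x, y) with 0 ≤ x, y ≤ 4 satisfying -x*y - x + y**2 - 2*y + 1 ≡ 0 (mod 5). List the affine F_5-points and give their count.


Affine F_5-points: {(0, 1), (1, 0), (1, 3), (2, 2)}; count = 4.

For each of the 25 pairs (x, y) ∈ F_5², evaluate f(x, y) mod 5. Record the zeros.
  x = 0: [0↦1, 1↦0, 2↦1, 3↦4, 4↦4]  zeros at y ∈ {1}
  x = 1: [0↦0, 1↦3, 2↦3, 3↦0, 4↦4]  zeros at y ∈ {0, 3}
  x = 2: [0↦4, 1↦1, 2↦0, 3↦1, 4↦4]  zeros at y ∈ {2}
  x = 3: [0↦3, 1↦4, 2↦2, 3↦2, 4↦4]  zeros at y ∈ ∅
  x = 4: [0↦2, 1↦2, 2↦4, 3↦3, 4↦4]  zeros at y ∈ ∅
Collecting zeros: affine points = {(0, 1), (1, 0), (1, 3), (2, 2)}.
Total count |C(F_5)_aff| = 4.


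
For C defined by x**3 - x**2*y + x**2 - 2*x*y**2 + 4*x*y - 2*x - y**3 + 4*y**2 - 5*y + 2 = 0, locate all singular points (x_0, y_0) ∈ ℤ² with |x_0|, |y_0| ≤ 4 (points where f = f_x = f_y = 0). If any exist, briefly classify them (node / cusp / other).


Singular points: {(0, 1)}; classification: cusp.

Compute partial derivatives:
  f_x = 3*x**2 - 2*x*y + 2*x - 2*y**2 + 4*y - 2.
  f_y = -x**2 - 4*x*y + 4*x - 3*y**2 + 8*y - 5.
Scan x_0 ∈ {−4, ..., 4}. For each x_0, f_y(x_0, y) is a polynomial in y; find its integer roots y ∈ {−4, ..., 4}, then test f_x and f at those candidates.
  x = -4: f_y(-4, y) = -3*y**2 + 24*y - 37; no integer root y with |y| ≤ 4.
  x = -3: f_y(-3, y) = -3*y**2 + 20*y - 26; no integer root y with |y| ≤ 4.
  x = -2: f_y(-2, y) = -3*y**2 + 16*y - 17; no integer root y with |y| ≤ 4.
  x = -1: f_y(-1, y) = -3*y**2 + 12*y - 10; no integer root y with |y| ≤ 4.
  x = 0: f_y(0, y) = -3*y**2 + 8*y - 5; vanishes at y ∈ {1}. (0, 1): f_x = 0, f = 0 — SINGULAR.
  x = 1: f_y(1, y) = -3*y**2 + 4*y - 2; no integer root y with |y| ≤ 4.
  x = 2: f_y(2, y) = -3*y**2 - 1; no integer root y with |y| ≤ 4.
  x = 3: f_y(3, y) = -3*y**2 - 4*y - 2; no integer root y with |y| ≤ 4.
  x = 4: f_y(4, y) = -3*y**2 - 8*y - 5; vanishes at y ∈ {-1}. (4, -1): f_x = 56 ≠ 0.
Only singular point on the grid: (0, 1).
Classify: substitute x = 0 + u, y = 1 + v and expand: f = u**3 - u**2*v - 2*u*v**2 - v**3 + v**2.
No constant or linear terms (consistent with a singular point). Quadratic part: v**2. Cubic part: u**3 - u**2*v - 2*u*v**2 - v**3.
The quadratic part v**2 is a perfect square, so there is a single (double) tangent line v = 0, i.e. y = 1. Restricting the cubic part to that line (v = 0) leaves u**3 ≠ 0, so f is not divisible by v and the branch is v² ≈ -u**3 to lowest order — this is a cusp.
Classification: cusp.


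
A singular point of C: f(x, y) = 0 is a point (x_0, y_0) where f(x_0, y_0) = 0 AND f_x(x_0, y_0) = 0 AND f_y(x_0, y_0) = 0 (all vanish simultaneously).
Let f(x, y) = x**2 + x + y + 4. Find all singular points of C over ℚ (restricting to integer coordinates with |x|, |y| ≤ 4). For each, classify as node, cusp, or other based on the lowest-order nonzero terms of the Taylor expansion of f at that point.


No singular points in the scanned grid; C is smooth there.

Compute partial derivatives:
  f_x = 2*x + 1.
  f_y = 1.
f_y = 1 is a nonzero constant, so f_y never vanishes: no point (x, y) can satisfy f = f_x = f_y = 0. In particular no (x, y) ∈ {−4, ..., 4}² is singular; the curve is smooth.


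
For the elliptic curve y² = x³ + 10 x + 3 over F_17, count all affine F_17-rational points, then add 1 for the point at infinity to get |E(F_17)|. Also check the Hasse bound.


Affine points = {(3, 3), (3, 14), (5, 5), (5, 12), (7, 5), (7, 12), (8, 0), (10, 7), (10, 10), (11, 4), (11, 13), (12, 7), (12, 10), (13, 1), (13, 16), (15, 3), (15, 14), (16, 3), (16, 14)}; affine count = 19; |E(F_17)| = 20.

Discriminant check: Δ ∝ 4a³ + 27b² = 4·10³ + 27·3² = 4·1000 + 27·9 ≡ 10 (mod 17). Nonzero ⇒ E is nonsingular.
For each x ∈ F_17, compute rhs = x³ + 10·x + 3 mod 17, then count y ∈ F_17 with y² ≡ rhs.
  x = 0: rhs = 3, matching y values: none (0 points).
  x = 1: rhs = 14, matching y values: none (0 points).
  x = 2: rhs = 14, matching y values: none (0 points).
  x = 3: rhs = 9, matching y values: 3, 14 (2 points).
  x = 4: rhs = 5, matching y values: none (0 points).
  x = 5: rhs = 8, matching y values: 5, 12 (2 points).
  x = 6: rhs = 7, matching y values: none (0 points).
  x = 7: rhs = 8, matching y values: 5, 12 (2 points).
  x = 8: rhs = 0, matching y values: 0 (1 points).
  x = 9: rhs = 6, matching y values: none (0 points).
  x = 10: rhs = 15, matching y values: 7, 10 (2 points).
  x = 11: rhs = 16, matching y values: 4, 13 (2 points).
  x = 12: rhs = 15, matching y values: 7, 10 (2 points).
  x = 13: rhs = 1, matching y values: 1, 16 (2 points).
  x = 14: rhs = 14, matching y values: none (0 points).
  x = 15: rhs = 9, matching y values: 3, 14 (2 points).
  x = 16: rhs = 9, matching y values: 3, 14 (2 points).
Total affine count: 19.
Full point count |E(F_17)| = 19 + 1 = 20.
Hasse bound: |20 − (17+1)| = |2| = 2 ≤ 2√17 ≈ 8.2462 ✓.
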